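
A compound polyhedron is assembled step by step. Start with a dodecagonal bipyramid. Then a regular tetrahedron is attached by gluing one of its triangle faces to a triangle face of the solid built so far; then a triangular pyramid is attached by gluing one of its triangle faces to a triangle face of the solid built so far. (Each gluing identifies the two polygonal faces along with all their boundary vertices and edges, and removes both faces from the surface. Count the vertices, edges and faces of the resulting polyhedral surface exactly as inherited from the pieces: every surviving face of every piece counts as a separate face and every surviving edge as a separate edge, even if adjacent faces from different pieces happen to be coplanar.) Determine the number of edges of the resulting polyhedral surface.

42

A dodecagonal bipyramid: V=14, E=36, F=24.
Attach a regular tetrahedron (V=4, E=6, F=4) along a 3-gon: merge 3 vertices and 3 edges, delete both glued faces → V=15, E=39, F=26.
Attach a triangular pyramid (V=4, E=6, F=4) along a 3-gon: merge 3 vertices and 3 edges, delete both glued faces → V=16, E=42, F=28.
Check: V − E + F = 16 − 42 + 28 = 2.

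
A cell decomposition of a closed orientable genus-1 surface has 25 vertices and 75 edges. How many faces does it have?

For a closed orientable surface of genus 1, χ = 2 − 2·1 = 0.
F = 0 − V + E = 0 − 25 + 75 = 50.

50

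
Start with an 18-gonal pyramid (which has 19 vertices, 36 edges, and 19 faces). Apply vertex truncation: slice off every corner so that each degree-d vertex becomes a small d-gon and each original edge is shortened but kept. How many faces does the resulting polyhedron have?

38

Truncation replaces each original edge-end by a new vertex, so V′ = 2E = 72.
Each original edge survives, and each old vertex of degree d contributes d new edges; summing degrees gives Σd = 2E, so E′ = E + 2E = 3E = 108.
Each original face survives and each original vertex becomes one new face: F′ = F + V = 38.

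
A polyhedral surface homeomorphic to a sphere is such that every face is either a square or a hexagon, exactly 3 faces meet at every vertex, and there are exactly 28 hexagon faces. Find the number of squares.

Let x be the number of squares; then F = 28 + x.
Edge–face incidences: 2E = 6·28 + 4·x = 168 + 4x.
Every vertex has degree 3, so 3V = 2E.
Euler: V − E + F = 2 ⇒ (2E)/3 − E + (28 + x) = 2.
Multiply by 6: 2·(2E) − 3·(2E) + 6·(28 + x) = 12, i.e. 168 + 6x − (168 + 4x) = 12.
Collecting terms: 2x = 12, so x = 6.
Then 2E = 168 + 4·6 = 192, so E = 96, V = 2E/3 = 64, F = 28 + 6 = 34.

6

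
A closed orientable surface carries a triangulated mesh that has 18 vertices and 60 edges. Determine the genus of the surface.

2

Every face is a triangle and each edge borders two faces, so 3F = 2·60, giving F = 40.
χ = V − E + F = 18 − 60 + 40 = -2.
For a closed orientable surface χ = 2 − 2g, so g = (2 − (-2))/2 = 2.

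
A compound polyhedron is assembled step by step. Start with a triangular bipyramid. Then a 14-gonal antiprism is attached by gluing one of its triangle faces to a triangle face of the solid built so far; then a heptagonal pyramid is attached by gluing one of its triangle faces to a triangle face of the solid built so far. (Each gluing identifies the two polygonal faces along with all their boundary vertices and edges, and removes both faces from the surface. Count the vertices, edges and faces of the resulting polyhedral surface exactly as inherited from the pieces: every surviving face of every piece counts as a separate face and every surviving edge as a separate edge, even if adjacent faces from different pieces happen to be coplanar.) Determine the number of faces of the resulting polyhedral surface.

40

A triangular bipyramid: V=5, E=9, F=6.
Attach a 14-gonal antiprism (V=28, E=56, F=30) along a 3-gon: merge 3 vertices and 3 edges, delete both glued faces → V=30, E=62, F=34.
Attach a heptagonal pyramid (V=8, E=14, F=8) along a 3-gon: merge 3 vertices and 3 edges, delete both glued faces → V=35, E=73, F=40.
Check: V − E + F = 35 − 73 + 40 = 2.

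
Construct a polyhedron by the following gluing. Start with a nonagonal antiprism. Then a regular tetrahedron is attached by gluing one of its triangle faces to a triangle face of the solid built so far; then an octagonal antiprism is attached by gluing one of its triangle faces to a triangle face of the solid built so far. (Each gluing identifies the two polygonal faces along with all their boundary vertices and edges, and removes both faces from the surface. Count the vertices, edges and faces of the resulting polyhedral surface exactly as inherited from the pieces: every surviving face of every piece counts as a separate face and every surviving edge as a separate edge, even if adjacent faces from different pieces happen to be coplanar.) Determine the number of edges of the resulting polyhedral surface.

68

A nonagonal antiprism: V=18, E=36, F=20.
Attach a regular tetrahedron (V=4, E=6, F=4) along a 3-gon: merge 3 vertices and 3 edges, delete both glued faces → V=19, E=39, F=22.
Attach an octagonal antiprism (V=16, E=32, F=18) along a 3-gon: merge 3 vertices and 3 edges, delete both glued faces → V=32, E=68, F=38.
Check: V − E + F = 32 − 68 + 38 = 2.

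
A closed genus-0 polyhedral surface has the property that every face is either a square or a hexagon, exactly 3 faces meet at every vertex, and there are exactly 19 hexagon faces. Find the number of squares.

6

Let x be the number of squares; then F = 19 + x.
Edge–face incidences: 2E = 6·19 + 4·x = 114 + 4x.
Every vertex has degree 3, so 3V = 2E.
Euler: V − E + F = 2 ⇒ (2E)/3 − E + (19 + x) = 2.
Multiply by 6: 2·(2E) − 3·(2E) + 6·(19 + x) = 12, i.e. 114 + 6x − (114 + 4x) = 12.
Collecting terms: 2x = 12, so x = 6.
Then 2E = 114 + 4·6 = 138, so E = 69, V = 2E/3 = 46, F = 19 + 6 = 25.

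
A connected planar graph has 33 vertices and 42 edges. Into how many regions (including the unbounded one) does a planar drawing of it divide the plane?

Euler's formula for a connected plane graph: V − E + F = 2, so F = 2 − 33 + 42 = 11.

11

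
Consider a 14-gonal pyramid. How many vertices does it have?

A pyramid on an n-gon base has one n-gon and n triangles: V = 14 + 1 = 15, E = 2·14 = 28, F = 14 + 1 = 15.

15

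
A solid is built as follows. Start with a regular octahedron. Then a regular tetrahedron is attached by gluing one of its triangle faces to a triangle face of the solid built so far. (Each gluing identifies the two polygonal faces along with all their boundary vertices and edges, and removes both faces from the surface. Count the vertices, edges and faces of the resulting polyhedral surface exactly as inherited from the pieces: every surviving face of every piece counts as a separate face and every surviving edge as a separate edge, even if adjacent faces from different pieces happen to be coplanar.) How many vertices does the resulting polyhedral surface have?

A regular octahedron: V=6, E=12, F=8.
Attach a regular tetrahedron (V=4, E=6, F=4) along a 3-gon: merge 3 vertices and 3 edges, delete both glued faces → V=7, E=15, F=10.
Check: V − E + F = 7 − 15 + 10 = 2.

7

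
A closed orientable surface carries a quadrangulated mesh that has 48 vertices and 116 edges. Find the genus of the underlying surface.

Every face is a square and each edge borders two faces, so 4F = 2·116, giving F = 58.
χ = V − E + F = 48 − 116 + 58 = -10.
For a closed orientable surface χ = 2 − 2g, so g = (2 − (-10))/2 = 6.

6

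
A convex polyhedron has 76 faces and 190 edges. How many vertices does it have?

116

Here V − E + F = 2.
V = 2 + E − F = 2 + 190 − 76 = 116.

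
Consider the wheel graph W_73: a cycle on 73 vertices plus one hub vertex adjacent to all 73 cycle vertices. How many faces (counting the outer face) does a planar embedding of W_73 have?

74

W_73 has V = 73 + 1 = 74 vertices and E = 2·73 = 146 edges.
By Euler's formula F = 2 − V + E = 2 − 74 + 146 = 74.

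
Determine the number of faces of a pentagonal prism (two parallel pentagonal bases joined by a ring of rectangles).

A prism on an n-gon has two n-gon bases and n rectangular sides: V = 2·5 = 10, E = 3·5 = 15, F = 5 + 2 = 7.

7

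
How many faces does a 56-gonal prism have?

A prism on an n-gon has two n-gon bases and n rectangular sides: V = 2·56 = 112, E = 3·56 = 168, F = 56 + 2 = 58.

58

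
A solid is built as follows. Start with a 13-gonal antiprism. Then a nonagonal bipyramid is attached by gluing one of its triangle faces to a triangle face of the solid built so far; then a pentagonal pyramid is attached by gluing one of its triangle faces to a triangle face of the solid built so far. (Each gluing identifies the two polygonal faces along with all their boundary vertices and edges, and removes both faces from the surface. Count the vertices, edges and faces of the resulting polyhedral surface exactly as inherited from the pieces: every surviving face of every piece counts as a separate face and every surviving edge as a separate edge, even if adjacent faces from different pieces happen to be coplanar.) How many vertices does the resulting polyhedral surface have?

A 13-gonal antiprism: V=26, E=52, F=28.
Attach a nonagonal bipyramid (V=11, E=27, F=18) along a 3-gon: merge 3 vertices and 3 edges, delete both glued faces → V=34, E=76, F=44.
Attach a pentagonal pyramid (V=6, E=10, F=6) along a 3-gon: merge 3 vertices and 3 edges, delete both glued faces → V=37, E=83, F=48.
Check: V − E + F = 37 − 83 + 48 = 2.

37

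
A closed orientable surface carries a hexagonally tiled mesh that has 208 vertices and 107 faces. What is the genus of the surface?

Every face is a hexagon, so 2E = 6·107 = 642, giving E = 321.
χ = V − E + F = 208 − 321 + 107 = -6.
For a closed orientable surface χ = 2 − 2g, so g = (2 − (-6))/2 = 4.

4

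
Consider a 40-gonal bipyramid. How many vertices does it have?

A bipyramid over an n-gon has 2n triangular faces and n + 2 vertices: V = 40 + 2 = 42, E = 3·40 = 120, F = 2·40 = 80.

42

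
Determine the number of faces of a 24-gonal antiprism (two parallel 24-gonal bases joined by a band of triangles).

An antiprism on an n-gon has two n-gon caps and 2n triangles: V = 2·24 = 48, E = 4·24 = 96, F = 2·24 + 2 = 50.

50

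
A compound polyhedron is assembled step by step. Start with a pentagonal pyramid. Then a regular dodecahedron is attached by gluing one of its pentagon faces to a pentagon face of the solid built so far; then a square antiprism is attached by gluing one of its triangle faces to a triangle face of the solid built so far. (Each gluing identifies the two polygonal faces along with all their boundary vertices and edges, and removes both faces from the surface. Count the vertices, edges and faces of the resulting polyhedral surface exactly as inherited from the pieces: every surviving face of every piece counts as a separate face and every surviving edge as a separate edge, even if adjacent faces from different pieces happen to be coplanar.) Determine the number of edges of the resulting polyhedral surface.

48

A pentagonal pyramid: V=6, E=10, F=6.
Attach a regular dodecahedron (V=20, E=30, F=12) along a 5-gon: merge 5 vertices and 5 edges, delete both glued faces → V=21, E=35, F=16.
Attach a square antiprism (V=8, E=16, F=10) along a 3-gon: merge 3 vertices and 3 edges, delete both glued faces → V=26, E=48, F=24.
Check: V − E + F = 26 − 48 + 24 = 2.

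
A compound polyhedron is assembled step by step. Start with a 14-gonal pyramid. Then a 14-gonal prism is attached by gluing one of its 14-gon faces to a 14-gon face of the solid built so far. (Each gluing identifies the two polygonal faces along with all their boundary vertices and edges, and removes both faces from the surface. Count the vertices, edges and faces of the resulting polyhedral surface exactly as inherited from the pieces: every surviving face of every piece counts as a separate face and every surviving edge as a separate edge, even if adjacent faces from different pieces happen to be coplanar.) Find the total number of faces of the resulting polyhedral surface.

A 14-gonal pyramid: V=15, E=28, F=15.
Attach a 14-gonal prism (V=28, E=42, F=16) along a 14-gon: merge 14 vertices and 14 edges, delete both glued faces → V=29, E=56, F=29.
Check: V − E + F = 29 − 56 + 29 = 2.

29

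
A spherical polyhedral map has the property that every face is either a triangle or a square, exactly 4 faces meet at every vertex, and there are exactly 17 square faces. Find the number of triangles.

Let x be the number of triangles; then F = 17 + x.
Edge–face incidences: 2E = 4·17 + 3·x = 68 + 3x.
Every vertex has degree 4, so 4V = 2E.
Euler: V − E + F = 2 ⇒ (2E)/4 − E + (17 + x) = 2.
Multiply by 8: 2·(2E) − 4·(2E) + 8·(17 + x) = 16, i.e. 136 + 8x − 2·(68 + 3x) = 16.
Collecting terms: 2x = 16, so x = 8.
Then 2E = 68 + 3·8 = 92, so E = 46, V = 2E/4 = 23, F = 17 + 8 = 25.

8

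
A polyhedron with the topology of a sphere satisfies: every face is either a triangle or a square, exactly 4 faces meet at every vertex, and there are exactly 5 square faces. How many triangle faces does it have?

8

Let x be the number of triangles; then F = 5 + x.
Edge–face incidences: 2E = 4·5 + 3·x = 20 + 3x.
Every vertex has degree 4, so 4V = 2E.
Euler: V − E + F = 2 ⇒ (2E)/4 − E + (5 + x) = 2.
Multiply by 8: 2·(2E) − 4·(2E) + 8·(5 + x) = 16, i.e. 40 + 8x − 2·(20 + 3x) = 16.
Collecting terms: 2x = 16, so x = 8.
Then 2E = 20 + 3·8 = 44, so E = 22, V = 2E/4 = 11, F = 5 + 8 = 13.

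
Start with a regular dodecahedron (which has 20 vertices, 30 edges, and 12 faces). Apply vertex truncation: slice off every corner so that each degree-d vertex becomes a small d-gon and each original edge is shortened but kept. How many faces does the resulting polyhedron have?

Truncation replaces each original edge-end by a new vertex, so V′ = 2E = 60.
Each original edge survives, and each old vertex of degree d contributes d new edges; summing degrees gives Σd = 2E, so E′ = E + 2E = 3E = 90.
Each original face survives and each original vertex becomes one new face: F′ = F + V = 32.

32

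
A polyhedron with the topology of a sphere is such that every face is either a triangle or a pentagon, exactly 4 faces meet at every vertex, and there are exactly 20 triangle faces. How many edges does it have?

60

Let x be the number of pentagons; then F = 20 + x.
Edge–face incidences: 2E = 3·20 + 5·x = 60 + 5x.
Every vertex has degree 4, so 4V = 2E.
Euler: V − E + F = 2 ⇒ (2E)/4 − E + (20 + x) = 2.
Multiply by 8: 2·(2E) − 4·(2E) + 8·(20 + x) = 16, i.e. 160 + 8x − 2·(60 + 5x) = 16.
Collecting terms: −2x + 40 = 16, so −2x = −24, so x = 12.
Then 2E = 60 + 5·12 = 120, so E = 60, V = 2E/4 = 30, F = 20 + 12 = 32.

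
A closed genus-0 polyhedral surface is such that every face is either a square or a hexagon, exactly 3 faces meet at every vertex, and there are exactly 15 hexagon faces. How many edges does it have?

57

Let x be the number of squares; then F = 15 + x.
Edge–face incidences: 2E = 6·15 + 4·x = 90 + 4x.
Every vertex has degree 3, so 3V = 2E.
Euler: V − E + F = 2 ⇒ (2E)/3 − E + (15 + x) = 2.
Multiply by 6: 2·(2E) − 3·(2E) + 6·(15 + x) = 12, i.e. 90 + 6x − (90 + 4x) = 12.
Collecting terms: 2x = 12, so x = 6.
Then 2E = 90 + 4·6 = 114, so E = 57, V = 2E/3 = 38, F = 15 + 6 = 21.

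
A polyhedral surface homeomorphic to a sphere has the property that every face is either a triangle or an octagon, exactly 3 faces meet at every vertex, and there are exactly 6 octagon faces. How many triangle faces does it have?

Let x be the number of triangles; then F = 6 + x.
Edge–face incidences: 2E = 8·6 + 3·x = 48 + 3x.
Every vertex has degree 3, so 3V = 2E.
Euler: V − E + F = 2 ⇒ (2E)/3 − E + (6 + x) = 2.
Multiply by 6: 2·(2E) − 3·(2E) + 6·(6 + x) = 12, i.e. 36 + 6x − (48 + 3x) = 12.
Collecting terms: 3x − 12 = 12, so 3x = 24, so x = 8.
Then 2E = 48 + 3·8 = 72, so E = 36, V = 2E/3 = 24, F = 6 + 8 = 14.

8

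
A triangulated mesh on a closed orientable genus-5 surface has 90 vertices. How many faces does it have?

196

χ = 2 − 2·5 = -8, and every face is a triangle so 3F = 2E.
V − E + F = -8 with E = 3F/2 gives 90 − (3/2 − 1)·F = -8, so F = 196 and E = 294.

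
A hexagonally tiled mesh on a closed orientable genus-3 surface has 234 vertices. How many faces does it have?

119

χ = 2 − 2·3 = -4, and every face is a hexagon so 6F = 2E.
V − E + F = -4 with E = 6F/2 gives 234 − (6/2 − 1)·F = -4, so F = 119 and E = 357.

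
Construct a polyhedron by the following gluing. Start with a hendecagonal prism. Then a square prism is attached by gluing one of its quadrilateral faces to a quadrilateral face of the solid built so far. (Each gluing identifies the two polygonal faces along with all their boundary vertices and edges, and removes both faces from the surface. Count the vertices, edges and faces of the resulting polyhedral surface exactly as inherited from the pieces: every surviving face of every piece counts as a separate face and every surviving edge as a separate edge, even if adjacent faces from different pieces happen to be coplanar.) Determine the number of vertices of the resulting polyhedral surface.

A hendecagonal prism: V=22, E=33, F=13.
Attach a square prism (V=8, E=12, F=6) along a 4-gon: merge 4 vertices and 4 edges, delete both glued faces → V=26, E=41, F=17.
Check: V − E + F = 26 − 41 + 17 = 2.

26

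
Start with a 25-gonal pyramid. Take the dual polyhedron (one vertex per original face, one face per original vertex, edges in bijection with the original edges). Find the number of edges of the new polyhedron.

50

The base solid has V = 26, E = 50, F = 26.
The dual swaps V and F and preserves E: V′ = F = 26, E′ = E = 50, F′ = V = 26.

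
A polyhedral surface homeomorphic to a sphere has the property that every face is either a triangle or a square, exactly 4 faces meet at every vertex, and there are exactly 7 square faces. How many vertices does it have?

13

Let x be the number of triangles; then F = 7 + x.
Edge–face incidences: 2E = 4·7 + 3·x = 28 + 3x.
Every vertex has degree 4, so 4V = 2E.
Euler: V − E + F = 2 ⇒ (2E)/4 − E + (7 + x) = 2.
Multiply by 8: 2·(2E) − 4·(2E) + 8·(7 + x) = 16, i.e. 56 + 8x − 2·(28 + 3x) = 16.
Collecting terms: 2x = 16, so x = 8.
Then 2E = 28 + 3·8 = 52, so E = 26, V = 2E/4 = 13, F = 7 + 8 = 15.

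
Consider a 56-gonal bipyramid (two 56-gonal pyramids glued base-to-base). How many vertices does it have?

58

A bipyramid over an n-gon has 2n triangular faces and n + 2 vertices: V = 56 + 2 = 58, E = 3·56 = 168, F = 2·56 = 112.
Check: V − E + F = 58 − 168 + 112 = 2.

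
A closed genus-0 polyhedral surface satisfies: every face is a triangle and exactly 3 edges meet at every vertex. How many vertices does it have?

Each face has 3 edges and each edge borders two faces, so 2E = 3F.
Each vertex has degree 3, so 3V = 2E and hence V = 3F/3.
Euler: V − E + F = 2 ⇒ (3F/3) − (3F/2) + F = 2.
Multiply by 6: (6 − 9 + 6)F = 12, i.e. 3F = 12.
So F = 4, E = 3·4/2 = 6, V = 3·4/3 = 4.

4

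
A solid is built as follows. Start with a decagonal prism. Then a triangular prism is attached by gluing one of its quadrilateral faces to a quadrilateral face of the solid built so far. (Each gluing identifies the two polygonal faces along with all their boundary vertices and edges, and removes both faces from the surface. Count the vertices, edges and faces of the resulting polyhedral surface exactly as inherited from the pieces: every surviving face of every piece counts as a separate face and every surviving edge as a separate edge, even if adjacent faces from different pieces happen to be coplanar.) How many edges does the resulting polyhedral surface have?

A decagonal prism: V=20, E=30, F=12.
Attach a triangular prism (V=6, E=9, F=5) along a 4-gon: merge 4 vertices and 4 edges, delete both glued faces → V=22, E=35, F=15.
Check: V − E + F = 22 − 35 + 15 = 2.

35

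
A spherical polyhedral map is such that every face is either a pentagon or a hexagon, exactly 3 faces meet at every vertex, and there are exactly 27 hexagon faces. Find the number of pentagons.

12

Let x be the number of pentagons; then F = 27 + x.
Edge–face incidences: 2E = 6·27 + 5·x = 162 + 5x.
Every vertex has degree 3, so 3V = 2E.
Euler: V − E + F = 2 ⇒ (2E)/3 − E + (27 + x) = 2.
Multiply by 6: 2·(2E) − 3·(2E) + 6·(27 + x) = 12, i.e. 162 + 6x − (162 + 5x) = 12.
Collecting terms: x = 12.
Then 2E = 162 + 5·12 = 222, so E = 111, V = 2E/3 = 74, F = 27 + 12 = 39.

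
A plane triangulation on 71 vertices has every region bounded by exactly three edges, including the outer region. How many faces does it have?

138

In a plane triangulation 3F = 2E and V − E + F = 2, so F = 2V − 4 = 2·71 − 4 = 138.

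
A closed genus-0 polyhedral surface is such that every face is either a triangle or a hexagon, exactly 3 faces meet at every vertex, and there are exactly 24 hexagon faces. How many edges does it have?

Let x be the number of triangles; then F = 24 + x.
Edge–face incidences: 2E = 6·24 + 3·x = 144 + 3x.
Every vertex has degree 3, so 3V = 2E.
Euler: V − E + F = 2 ⇒ (2E)/3 − E + (24 + x) = 2.
Multiply by 6: 2·(2E) − 3·(2E) + 6·(24 + x) = 12, i.e. 144 + 6x − (144 + 3x) = 12.
Collecting terms: 3x = 12, so x = 4.
Then 2E = 144 + 3·4 = 156, so E = 78, V = 2E/3 = 52, F = 24 + 4 = 28.

78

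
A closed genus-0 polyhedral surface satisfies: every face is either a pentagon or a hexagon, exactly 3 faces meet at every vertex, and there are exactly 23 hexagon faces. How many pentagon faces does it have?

12

Let x be the number of pentagons; then F = 23 + x.
Edge–face incidences: 2E = 6·23 + 5·x = 138 + 5x.
Every vertex has degree 3, so 3V = 2E.
Euler: V − E + F = 2 ⇒ (2E)/3 − E + (23 + x) = 2.
Multiply by 6: 2·(2E) − 3·(2E) + 6·(23 + x) = 12, i.e. 138 + 6x − (138 + 5x) = 12.
Collecting terms: x = 12.
Then 2E = 138 + 5·12 = 198, so E = 99, V = 2E/3 = 66, F = 23 + 12 = 35.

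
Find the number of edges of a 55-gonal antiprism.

An antiprism on an n-gon has two n-gon caps and 2n triangles: V = 2·55 = 110, E = 4·55 = 220, F = 2·55 + 2 = 112.

220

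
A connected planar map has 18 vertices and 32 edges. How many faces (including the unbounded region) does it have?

Euler's formula for a connected plane graph: V − E + F = 2, so F = 2 − 18 + 32 = 16.

16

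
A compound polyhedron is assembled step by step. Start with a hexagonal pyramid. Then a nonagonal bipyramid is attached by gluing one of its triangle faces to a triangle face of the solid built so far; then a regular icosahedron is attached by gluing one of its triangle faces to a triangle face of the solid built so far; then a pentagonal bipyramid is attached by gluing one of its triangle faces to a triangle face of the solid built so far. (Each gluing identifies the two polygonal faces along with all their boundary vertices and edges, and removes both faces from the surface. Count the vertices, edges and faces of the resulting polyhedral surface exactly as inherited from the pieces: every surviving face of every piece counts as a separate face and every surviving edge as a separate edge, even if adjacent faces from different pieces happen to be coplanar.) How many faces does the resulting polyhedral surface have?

49

A hexagonal pyramid: V=7, E=12, F=7.
Attach a nonagonal bipyramid (V=11, E=27, F=18) along a 3-gon: merge 3 vertices and 3 edges, delete both glued faces → V=15, E=36, F=23.
Attach a regular icosahedron (V=12, E=30, F=20) along a 3-gon: merge 3 vertices and 3 edges, delete both glued faces → V=24, E=63, F=41.
Attach a pentagonal bipyramid (V=7, E=15, F=10) along a 3-gon: merge 3 vertices and 3 edges, delete both glued faces → V=28, E=75, F=49.
Check: V − E + F = 28 − 75 + 49 = 2.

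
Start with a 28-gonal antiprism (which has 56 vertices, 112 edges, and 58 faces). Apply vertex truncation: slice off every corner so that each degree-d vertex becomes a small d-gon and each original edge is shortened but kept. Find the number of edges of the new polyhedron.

336

Truncation replaces each original edge-end by a new vertex, so V′ = 2E = 224.
Each original edge survives, and each old vertex of degree d contributes d new edges; summing degrees gives Σd = 2E, so E′ = E + 2E = 3E = 336.
Each original face survives and each original vertex becomes one new face: F′ = F + V = 114.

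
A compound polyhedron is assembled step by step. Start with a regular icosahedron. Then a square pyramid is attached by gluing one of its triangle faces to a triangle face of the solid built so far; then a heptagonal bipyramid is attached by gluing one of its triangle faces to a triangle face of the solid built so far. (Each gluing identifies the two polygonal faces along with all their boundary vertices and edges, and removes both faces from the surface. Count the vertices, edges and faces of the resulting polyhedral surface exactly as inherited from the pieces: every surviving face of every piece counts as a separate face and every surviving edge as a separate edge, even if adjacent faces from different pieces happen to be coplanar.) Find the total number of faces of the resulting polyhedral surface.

35

A regular icosahedron: V=12, E=30, F=20.
Attach a square pyramid (V=5, E=8, F=5) along a 3-gon: merge 3 vertices and 3 edges, delete both glued faces → V=14, E=35, F=23.
Attach a heptagonal bipyramid (V=9, E=21, F=14) along a 3-gon: merge 3 vertices and 3 edges, delete both glued faces → V=20, E=53, F=35.
Check: V − E + F = 20 − 53 + 35 = 2.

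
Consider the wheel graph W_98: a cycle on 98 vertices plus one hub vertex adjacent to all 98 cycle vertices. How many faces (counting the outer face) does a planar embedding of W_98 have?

99

W_98 has V = 98 + 1 = 99 vertices and E = 2·98 = 196 edges.
By Euler's formula F = 2 − V + E = 2 − 99 + 196 = 99.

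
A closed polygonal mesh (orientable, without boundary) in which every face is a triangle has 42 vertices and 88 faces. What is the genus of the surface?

Every face is a triangle, so 2E = 3·88 = 264, giving E = 132.
χ = V − E + F = 42 − 132 + 88 = -2.
For a closed orientable surface χ = 2 − 2g, so g = (2 − (-2))/2 = 2.

2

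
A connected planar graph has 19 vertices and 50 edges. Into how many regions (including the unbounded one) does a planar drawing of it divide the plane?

33

Euler's formula for a connected plane graph: V − E + F = 2, so F = 2 − 19 + 50 = 33.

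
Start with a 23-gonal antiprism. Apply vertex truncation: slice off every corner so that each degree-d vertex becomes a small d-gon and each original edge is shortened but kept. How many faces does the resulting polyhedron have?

94

The base solid has V = 46, E = 92, F = 48.
Truncation replaces each original edge-end by a new vertex, so V′ = 2E = 184.
Each original edge survives, and each old vertex of degree d contributes d new edges; summing degrees gives Σd = 2E, so E′ = E + 2E = 3E = 276.
Each original face survives and each original vertex becomes one new face: F′ = F + V = 94.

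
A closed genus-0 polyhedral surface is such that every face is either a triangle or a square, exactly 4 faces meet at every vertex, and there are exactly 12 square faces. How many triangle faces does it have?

Let x be the number of triangles; then F = 12 + x.
Edge–face incidences: 2E = 4·12 + 3·x = 48 + 3x.
Every vertex has degree 4, so 4V = 2E.
Euler: V − E + F = 2 ⇒ (2E)/4 − E + (12 + x) = 2.
Multiply by 8: 2·(2E) − 4·(2E) + 8·(12 + x) = 16, i.e. 96 + 8x − 2·(48 + 3x) = 16.
Collecting terms: 2x = 16, so x = 8.
Then 2E = 48 + 3·8 = 72, so E = 36, V = 2E/4 = 18, F = 12 + 8 = 20.

8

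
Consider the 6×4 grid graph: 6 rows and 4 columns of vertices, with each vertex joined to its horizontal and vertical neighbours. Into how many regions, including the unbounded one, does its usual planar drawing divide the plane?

The grid has V = 6·4 = 24 vertices and E = 6·3 + 4·5 = 38 edges.
F = 2 − V + E = 2 − 24 + 38 = 16.

16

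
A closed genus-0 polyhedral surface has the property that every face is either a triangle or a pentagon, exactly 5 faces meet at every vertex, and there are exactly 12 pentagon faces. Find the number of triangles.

Let x be the number of triangles; then F = 12 + x.
Edge–face incidences: 2E = 5·12 + 3·x = 60 + 3x.
Every vertex has degree 5, so 5V = 2E.
Euler: V − E + F = 2 ⇒ (2E)/5 − E + (12 + x) = 2.
Multiply by 10: 2·(2E) − 5·(2E) + 10·(12 + x) = 20, i.e. 120 + 10x − 3·(60 + 3x) = 20.
Collecting terms: x − 60 = 20, so x = 80.
Then 2E = 60 + 3·80 = 300, so E = 150, V = 2E/5 = 60, F = 12 + 80 = 92.

80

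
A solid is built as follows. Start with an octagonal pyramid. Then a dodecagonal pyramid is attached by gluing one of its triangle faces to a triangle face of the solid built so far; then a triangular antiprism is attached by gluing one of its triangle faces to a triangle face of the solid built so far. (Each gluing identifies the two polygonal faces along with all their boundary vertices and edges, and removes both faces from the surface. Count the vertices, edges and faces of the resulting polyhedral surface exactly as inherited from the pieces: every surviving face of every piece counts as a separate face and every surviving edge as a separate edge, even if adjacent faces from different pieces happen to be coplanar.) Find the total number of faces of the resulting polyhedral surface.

An octagonal pyramid: V=9, E=16, F=9.
Attach a dodecagonal pyramid (V=13, E=24, F=13) along a 3-gon: merge 3 vertices and 3 edges, delete both glued faces → V=19, E=37, F=20.
Attach a triangular antiprism (V=6, E=12, F=8) along a 3-gon: merge 3 vertices and 3 edges, delete both glued faces → V=22, E=46, F=26.
Check: V − E + F = 22 − 46 + 26 = 2.

26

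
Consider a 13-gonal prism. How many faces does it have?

A prism on an n-gon has two n-gon bases and n rectangular sides: V = 2·13 = 26, E = 3·13 = 39, F = 13 + 2 = 15.

15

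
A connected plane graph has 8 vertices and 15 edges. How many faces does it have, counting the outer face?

9

Euler's formula for a connected plane graph: V − E + F = 2, so F = 2 − 8 + 15 = 9.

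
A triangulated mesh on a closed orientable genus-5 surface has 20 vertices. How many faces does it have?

χ = 2 − 2·5 = -8, and every face is a triangle so 3F = 2E.
V − E + F = -8 with E = 3F/2 gives 20 − (3/2 − 1)·F = -8, so F = 56 and E = 84.

56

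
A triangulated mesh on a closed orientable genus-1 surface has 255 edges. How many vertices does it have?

χ = 2 − 2·1 = 0, and every face is a triangle so 3F = 2E.
F = 2E/3 = 170. Then V = 0 + E − F = 0 + 255 − 170 = 85.

85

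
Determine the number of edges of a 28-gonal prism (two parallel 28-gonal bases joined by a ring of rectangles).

84

A prism on an n-gon has two n-gon bases and n rectangular sides: V = 2·28 = 56, E = 3·28 = 84, F = 28 + 2 = 30.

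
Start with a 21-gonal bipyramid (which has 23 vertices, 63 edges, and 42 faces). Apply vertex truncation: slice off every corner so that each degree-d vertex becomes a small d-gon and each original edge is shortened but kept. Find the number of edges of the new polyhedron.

Truncation replaces each original edge-end by a new vertex, so V′ = 2E = 126.
Each original edge survives, and each old vertex of degree d contributes d new edges; summing degrees gives Σd = 2E, so E′ = E + 2E = 3E = 189.
Each original face survives and each original vertex becomes one new face: F′ = F + V = 65.

189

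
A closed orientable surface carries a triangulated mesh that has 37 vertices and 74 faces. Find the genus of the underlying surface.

Every face is a triangle, so 2E = 3·74 = 222, giving E = 111.
χ = V − E + F = 37 − 111 + 74 = 0.
For a closed orientable surface χ = 2 − 2g, so g = (2 − (0))/2 = 1.

1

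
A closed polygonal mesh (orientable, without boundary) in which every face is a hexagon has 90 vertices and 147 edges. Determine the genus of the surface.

Every face is a hexagon and each edge borders two faces, so 6F = 2·147, giving F = 49.
χ = V − E + F = 90 − 147 + 49 = -8.
For a closed orientable surface χ = 2 − 2g, so g = (2 − (-8))/2 = 5.

5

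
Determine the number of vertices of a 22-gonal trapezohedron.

46

The n-trapezohedron (dual of the n-antiprism) has V = 2·22 + 2 = 46, E = 4·22 = 88, F = 2·22 = 44.
Check: V − E + F = 46 − 88 + 44 = 2.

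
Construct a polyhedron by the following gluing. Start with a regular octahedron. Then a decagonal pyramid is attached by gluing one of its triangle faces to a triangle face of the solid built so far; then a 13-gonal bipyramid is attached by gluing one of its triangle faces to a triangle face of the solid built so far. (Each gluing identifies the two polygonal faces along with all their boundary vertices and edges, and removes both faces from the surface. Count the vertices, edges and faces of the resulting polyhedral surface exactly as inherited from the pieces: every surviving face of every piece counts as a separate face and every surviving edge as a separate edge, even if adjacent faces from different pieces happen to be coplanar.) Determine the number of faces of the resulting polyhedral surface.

A regular octahedron: V=6, E=12, F=8.
Attach a decagonal pyramid (V=11, E=20, F=11) along a 3-gon: merge 3 vertices and 3 edges, delete both glued faces → V=14, E=29, F=17.
Attach a 13-gonal bipyramid (V=15, E=39, F=26) along a 3-gon: merge 3 vertices and 3 edges, delete both glued faces → V=26, E=65, F=41.
Check: V − E + F = 26 − 65 + 41 = 2.

41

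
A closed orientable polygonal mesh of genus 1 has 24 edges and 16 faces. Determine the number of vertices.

For a closed orientable surface of genus 1, χ = 2 − 2·1 = 0.
V = 0 + E − F = 0 + 24 − 16 = 8.

8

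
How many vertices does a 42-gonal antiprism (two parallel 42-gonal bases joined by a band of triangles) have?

An antiprism on an n-gon has two n-gon caps and 2n triangles: V = 2·42 = 84, E = 4·42 = 168, F = 2·42 + 2 = 86.

84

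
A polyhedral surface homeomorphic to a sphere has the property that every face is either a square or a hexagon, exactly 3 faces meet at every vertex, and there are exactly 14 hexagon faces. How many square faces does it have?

6

Let x be the number of squares; then F = 14 + x.
Edge–face incidences: 2E = 6·14 + 4·x = 84 + 4x.
Every vertex has degree 3, so 3V = 2E.
Euler: V − E + F = 2 ⇒ (2E)/3 − E + (14 + x) = 2.
Multiply by 6: 2·(2E) − 3·(2E) + 6·(14 + x) = 12, i.e. 84 + 6x − (84 + 4x) = 12.
Collecting terms: 2x = 12, so x = 6.
Then 2E = 84 + 4·6 = 108, so E = 54, V = 2E/3 = 36, F = 14 + 6 = 20.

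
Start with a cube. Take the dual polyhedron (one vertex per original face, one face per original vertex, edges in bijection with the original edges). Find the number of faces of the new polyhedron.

8

The base solid has V = 8, E = 12, F = 6.
The dual swaps V and F and preserves E: V′ = F = 6, E′ = E = 12, F′ = V = 8.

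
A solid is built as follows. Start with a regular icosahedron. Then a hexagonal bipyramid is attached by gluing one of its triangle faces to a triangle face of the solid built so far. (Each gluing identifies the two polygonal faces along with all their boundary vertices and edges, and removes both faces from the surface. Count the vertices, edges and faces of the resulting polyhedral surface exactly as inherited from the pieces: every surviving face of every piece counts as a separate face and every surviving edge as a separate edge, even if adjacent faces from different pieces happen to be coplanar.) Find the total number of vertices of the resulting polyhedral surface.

17

A regular icosahedron: V=12, E=30, F=20.
Attach a hexagonal bipyramid (V=8, E=18, F=12) along a 3-gon: merge 3 vertices and 3 edges, delete both glued faces → V=17, E=45, F=30.
Check: V − E + F = 17 − 45 + 30 = 2.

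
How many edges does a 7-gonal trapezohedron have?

28

The n-trapezohedron (dual of the n-antiprism) has V = 2·7 + 2 = 16, E = 4·7 = 28, F = 2·7 = 14.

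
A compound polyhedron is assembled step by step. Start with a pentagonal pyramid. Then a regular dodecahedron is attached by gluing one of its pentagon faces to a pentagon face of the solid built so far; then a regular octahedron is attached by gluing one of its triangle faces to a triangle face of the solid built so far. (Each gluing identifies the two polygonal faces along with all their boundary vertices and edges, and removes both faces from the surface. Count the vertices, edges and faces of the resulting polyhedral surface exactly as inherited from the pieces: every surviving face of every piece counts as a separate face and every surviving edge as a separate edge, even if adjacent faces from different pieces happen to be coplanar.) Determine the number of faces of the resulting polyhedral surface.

A pentagonal pyramid: V=6, E=10, F=6.
Attach a regular dodecahedron (V=20, E=30, F=12) along a 5-gon: merge 5 vertices and 5 edges, delete both glued faces → V=21, E=35, F=16.
Attach a regular octahedron (V=6, E=12, F=8) along a 3-gon: merge 3 vertices and 3 edges, delete both glued faces → V=24, E=44, F=22.
Check: V − E + F = 24 − 44 + 22 = 2.

22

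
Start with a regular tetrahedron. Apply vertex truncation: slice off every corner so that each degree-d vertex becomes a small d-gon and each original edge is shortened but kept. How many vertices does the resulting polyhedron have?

The base solid has V = 4, E = 6, F = 4.
Truncation replaces each original edge-end by a new vertex, so V′ = 2E = 12.
Each original edge survives, and each old vertex of degree d contributes d new edges; summing degrees gives Σd = 2E, so E′ = E + 2E = 3E = 18.
Each original face survives and each original vertex becomes one new face: F′ = F + V = 8.

12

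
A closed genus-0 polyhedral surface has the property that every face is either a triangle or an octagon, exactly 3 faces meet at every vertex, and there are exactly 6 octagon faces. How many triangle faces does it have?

8

Let x be the number of triangles; then F = 6 + x.
Edge–face incidences: 2E = 8·6 + 3·x = 48 + 3x.
Every vertex has degree 3, so 3V = 2E.
Euler: V − E + F = 2 ⇒ (2E)/3 − E + (6 + x) = 2.
Multiply by 6: 2·(2E) − 3·(2E) + 6·(6 + x) = 12, i.e. 36 + 6x − (48 + 3x) = 12.
Collecting terms: 3x − 12 = 12, so 3x = 24, so x = 8.
Then 2E = 48 + 3·8 = 72, so E = 36, V = 2E/3 = 24, F = 6 + 8 = 14.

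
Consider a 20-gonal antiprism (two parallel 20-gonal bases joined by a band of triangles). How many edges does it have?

An antiprism on an n-gon has two n-gon caps and 2n triangles: V = 2·20 = 40, E = 4·20 = 80, F = 2·20 + 2 = 42.

80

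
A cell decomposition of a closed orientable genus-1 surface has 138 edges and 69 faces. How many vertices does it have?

69

For a closed orientable surface of genus 1, χ = 2 − 2·1 = 0.
V = 0 + E − F = 0 + 138 − 69 = 69.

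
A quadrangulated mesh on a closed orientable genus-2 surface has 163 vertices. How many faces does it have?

χ = 2 − 2·2 = -2, and every face is a square so 4F = 2E.
V − E + F = -2 with E = 4F/2 gives 163 − (4/2 − 1)·F = -2, so F = 165 and E = 330.

165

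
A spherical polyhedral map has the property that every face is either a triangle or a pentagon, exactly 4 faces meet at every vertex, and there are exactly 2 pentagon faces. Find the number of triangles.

Let x be the number of triangles; then F = 2 + x.
Edge–face incidences: 2E = 5·2 + 3·x = 10 + 3x.
Every vertex has degree 4, so 4V = 2E.
Euler: V − E + F = 2 ⇒ (2E)/4 − E + (2 + x) = 2.
Multiply by 8: 2·(2E) − 4·(2E) + 8·(2 + x) = 16, i.e. 16 + 8x − 2·(10 + 3x) = 16.
Collecting terms: 2x − 4 = 16, so 2x = 20, so x = 10.
Then 2E = 10 + 3·10 = 40, so E = 20, V = 2E/4 = 10, F = 2 + 10 = 12.

10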